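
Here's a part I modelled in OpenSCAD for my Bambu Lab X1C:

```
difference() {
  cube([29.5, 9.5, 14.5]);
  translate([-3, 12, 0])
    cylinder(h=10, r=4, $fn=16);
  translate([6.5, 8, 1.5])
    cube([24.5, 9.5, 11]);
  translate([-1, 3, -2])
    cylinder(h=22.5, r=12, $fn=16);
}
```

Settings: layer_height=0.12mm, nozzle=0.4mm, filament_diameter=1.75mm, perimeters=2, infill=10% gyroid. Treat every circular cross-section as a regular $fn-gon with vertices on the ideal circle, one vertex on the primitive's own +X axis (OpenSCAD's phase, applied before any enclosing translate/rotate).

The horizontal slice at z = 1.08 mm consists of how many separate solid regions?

At z = 1.08 mm: the cube (footprint 29.5×9.5) is included at this height; the cylinder at (-3, 12): section is a regular 16-gon, circumradius r=4; the cube at (6.5, 8) is not intersected at this z (z outside [1.5, 12.5]); the cylinder at (-1, 3): section is a regular 16-gon, circumradius r=12; Taking the first minus the rest: starting from the 29.5×9.5 cube, the r=4 cylinder at (-3, 12) partially overlaps it — only the 0.00 mm² overlap (of its 48.98 mm²) is removed, clipping the outline; the r=12 cylinder at (-1, 3) partially overlaps it — only the 98.55 mm² overlap (of its 440.85 mm²) is removed, clipping the outline — 1 connected region. The result has 1 disconnected region.

1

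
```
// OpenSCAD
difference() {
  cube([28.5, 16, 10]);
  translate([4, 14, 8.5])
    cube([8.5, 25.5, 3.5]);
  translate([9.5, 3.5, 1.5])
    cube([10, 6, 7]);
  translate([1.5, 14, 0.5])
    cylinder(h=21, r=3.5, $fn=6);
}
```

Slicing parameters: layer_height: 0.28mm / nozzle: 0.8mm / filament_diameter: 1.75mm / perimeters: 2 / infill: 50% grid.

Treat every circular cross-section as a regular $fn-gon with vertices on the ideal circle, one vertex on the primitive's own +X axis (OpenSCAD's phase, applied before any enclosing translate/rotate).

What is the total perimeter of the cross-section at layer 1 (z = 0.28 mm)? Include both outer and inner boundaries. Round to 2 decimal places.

At z = 0.28 mm: the 28.5×16 cube contributes its full rectangle (perimeter 89.00 mm); the cube at (4, 14) is absent (z outside [8.5, 12]); the cube at (9.5, 3.5) is absent (z outside [1.5, 8.5]); the cylinder at (1.5, 14) is not intersected at this z (z outside [0.5, 21.5]); Subtracting the remaining from the first: none of the subtracted shapes is present at this height, so the 28.5×16 cube is unchanged — boundary = 89.00 mm. Overall, the cross-section is a single solid region. Total boundary length (outer) = 89.00 mm.

89.00 mm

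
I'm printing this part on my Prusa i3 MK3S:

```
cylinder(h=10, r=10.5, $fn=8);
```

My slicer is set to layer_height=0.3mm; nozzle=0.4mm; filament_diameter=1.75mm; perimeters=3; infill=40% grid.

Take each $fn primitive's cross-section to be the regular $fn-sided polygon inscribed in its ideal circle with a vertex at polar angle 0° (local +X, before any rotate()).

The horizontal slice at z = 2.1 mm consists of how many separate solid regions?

1

At z = 2.1 mm: the r=10.5 cylinder gives a regular 8-gon of circumradius 10.5 (constant along its height). The result has 1 disconnected region.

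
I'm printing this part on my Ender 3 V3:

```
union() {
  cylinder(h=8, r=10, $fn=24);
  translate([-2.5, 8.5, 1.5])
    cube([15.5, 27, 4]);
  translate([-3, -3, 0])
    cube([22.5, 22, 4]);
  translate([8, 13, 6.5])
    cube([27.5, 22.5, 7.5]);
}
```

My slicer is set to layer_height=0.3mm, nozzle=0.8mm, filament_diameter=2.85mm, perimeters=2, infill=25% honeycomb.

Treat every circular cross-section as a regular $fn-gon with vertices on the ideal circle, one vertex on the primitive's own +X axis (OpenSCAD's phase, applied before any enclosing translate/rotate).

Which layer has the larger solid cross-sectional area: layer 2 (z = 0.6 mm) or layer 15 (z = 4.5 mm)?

Layer 2 (z = 0.6): the cylinder: section is a regular 24-gon, circumradius r=10 (area = (24/2)·10.000²·sin(360°/24) = 310.58 mm²); the cube at (-2.5, 8.5) does not reach this height (z outside [1.5, 5.5]); the cube at (-3, -3) (footprint 22.5×22) is included at this height (area 495.00 mm²); the cube at (8, 13) is not intersected at this z (z outside [6.5, 14]); Combining (union): the regions partially overlap — summed areas 805.58 mm² minus the doubly-counted overlap 145.41 mm² gives 660.17 mm² — area = 660.17 mm². So its area = 660.17 mm². Layer 15 (z = 4.5): the cylinder: section is a regular 24-gon, circumradius r=10 (area = (24/2)·10.000²·sin(360°/24) = 310.58 mm²); the 15.5×27 cube at (-2.5, 8.5) contributes its full rectangle (area 418.50 mm²); the cube at (-3, -3) does not reach this height (z outside [0, 4]); the cube at (8, 13) is not intersected at this z (z outside [6.5, 14]); Combining (union): the regions partially overlap — summed areas 729.08 mm² minus the doubly-counted overlap 8.39 mm² gives 720.69 mm² — area = 720.69 mm². So its area = 720.69 mm². Layer 15 is larger (720.69 vs 660.17 mm²).

layer 15 (z = 4.5 mm)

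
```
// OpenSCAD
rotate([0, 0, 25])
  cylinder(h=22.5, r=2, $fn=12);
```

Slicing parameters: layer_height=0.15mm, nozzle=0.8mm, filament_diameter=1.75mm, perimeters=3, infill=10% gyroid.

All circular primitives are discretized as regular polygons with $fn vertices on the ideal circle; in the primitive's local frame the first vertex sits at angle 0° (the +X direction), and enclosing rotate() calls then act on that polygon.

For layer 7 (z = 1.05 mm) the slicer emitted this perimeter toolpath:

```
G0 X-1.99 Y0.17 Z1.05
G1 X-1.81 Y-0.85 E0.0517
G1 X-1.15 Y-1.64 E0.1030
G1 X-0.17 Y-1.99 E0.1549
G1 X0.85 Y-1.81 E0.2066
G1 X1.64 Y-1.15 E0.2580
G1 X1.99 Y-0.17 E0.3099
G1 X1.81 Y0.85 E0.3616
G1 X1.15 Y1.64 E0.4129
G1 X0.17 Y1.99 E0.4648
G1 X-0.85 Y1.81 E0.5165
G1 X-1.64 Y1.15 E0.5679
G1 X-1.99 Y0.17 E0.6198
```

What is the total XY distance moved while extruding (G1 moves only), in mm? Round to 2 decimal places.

Sum the Euclidean lengths of each G1 segment: total = 12.42 mm.

12.42 mm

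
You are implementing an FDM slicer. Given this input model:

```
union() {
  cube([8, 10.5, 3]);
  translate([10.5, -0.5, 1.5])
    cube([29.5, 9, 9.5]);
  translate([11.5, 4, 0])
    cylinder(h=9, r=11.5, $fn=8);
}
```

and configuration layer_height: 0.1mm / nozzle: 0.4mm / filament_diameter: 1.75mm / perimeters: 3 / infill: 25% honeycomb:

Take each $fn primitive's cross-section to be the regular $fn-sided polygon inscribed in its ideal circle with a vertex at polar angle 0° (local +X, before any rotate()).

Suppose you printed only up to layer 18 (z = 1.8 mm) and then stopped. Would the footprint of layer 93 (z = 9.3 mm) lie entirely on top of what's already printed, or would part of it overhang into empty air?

Compare the two slices. At z = 1.8: the 8×10.5 cube contributes its full rectangle (area 84.00 mm²); the cube at (10.5, -0.5) (footprint 29.5×9) is included at this height (area 265.50 mm²); the cylinder at (11.5, 4): section is a regular 8-gon, circumradius r=11.5 (area = (8/2)·11.500²·sin(360°/8) = 374.06 mm²); Combining (union): the regions partially overlap — summed areas 723.56 mm² minus the doubly-counted overlap 176.05 mm² gives 547.51 mm² — area = 547.51 mm². At z = 9.3: the cube does not reach this height (z outside [0, 3]); the cube at (10.5, -0.5) (footprint 29.5×9) is included at this height (area 265.50 mm²); the cylinder at (11.5, 4) is not intersected at this z (z outside [0, 9]); Taking the union: only the 29.5×9 cube at (10.5, -0.5) is present, so the union is just that shape — area = 265.50 mm². Checking containment: the cross-section at z = 9.3 is a subset of the cross-section at z = 1.8.

entirely on top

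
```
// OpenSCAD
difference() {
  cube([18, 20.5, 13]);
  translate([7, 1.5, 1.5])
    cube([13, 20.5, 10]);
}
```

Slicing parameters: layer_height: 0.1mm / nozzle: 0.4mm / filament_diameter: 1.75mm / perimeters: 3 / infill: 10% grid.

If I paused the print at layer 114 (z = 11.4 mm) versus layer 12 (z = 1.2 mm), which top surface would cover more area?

Layer 114 (z = 11.4): the 18×20.5 cube contributes its full rectangle (area 369.00 mm²); the cube at (7, 1.5) (footprint 13×20.5) is included at this height (area 266.50 mm²); Subtracting the remaining from the first: starting from the 18×20.5 cube (369.00 mm²), the 13×20.5 cube at (7, 1.5) partially overlaps it — only the 209.00 mm² overlap (of its 266.50 mm²) is removed, clipping the outline — area = 160.00 mm². So its area = 160.00 mm². Layer 12 (z = 1.2): the cube (footprint 18×20.5) is included at this height (area 369.00 mm²); the cube at (7, 1.5) does not reach this height (z outside [1.5, 11.5]); Taking the first minus the rest: none of the subtracted shapes is present at this height, so the 18×20.5 cube is unchanged — area = 369.00 mm². So its area = 369.00 mm². Layer 12 is larger (369.00 vs 160.00 mm²).

layer 12 (z = 1.2 mm)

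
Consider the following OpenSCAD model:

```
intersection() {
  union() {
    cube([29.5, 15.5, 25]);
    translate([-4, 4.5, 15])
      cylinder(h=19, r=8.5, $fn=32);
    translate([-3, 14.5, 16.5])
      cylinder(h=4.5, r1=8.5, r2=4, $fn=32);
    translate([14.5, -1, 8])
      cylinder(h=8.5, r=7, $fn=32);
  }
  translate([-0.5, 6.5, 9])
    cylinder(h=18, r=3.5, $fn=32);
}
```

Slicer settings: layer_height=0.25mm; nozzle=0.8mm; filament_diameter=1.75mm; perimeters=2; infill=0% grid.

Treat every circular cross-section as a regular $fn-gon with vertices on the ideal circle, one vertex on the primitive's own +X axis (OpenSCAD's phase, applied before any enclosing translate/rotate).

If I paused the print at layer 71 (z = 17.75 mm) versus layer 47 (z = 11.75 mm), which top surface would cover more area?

Layer 71 (z = 17.75): the cube is present — its section is the full 29.5×15.5 rectangle (area 457.25 mm²); the r=8.5 cylinder at (-4, 4.5) contributes a regular 32-gon of circumradius 8.5 (area = (32/2)·8.500²·sin(360°/32) = 225.52 mm²); the cone at (-3, 14.5): at t=0.278 of its height the radius interpolates to r₁+(r₂−r₁)t = 7.250, giving a regular 32-gon of that circumradius (area = (32/2)·7.250²·sin(360°/32) = 164.07 mm²); the cylinder at (14.5, -1) is not intersected at this z (z outside [8, 16.5]); Taking the union: the regions partially overlap — summed areas 846.85 mm² minus the doubly-counted overlap 107.43 mm² gives 739.42 mm² — area = 739.42 mm²; the r=3.5 cylinder at (-0.5, 6.5) gives a regular 32-gon of circumradius 3.5 (constant along its height) (area = (32/2)·3.500²·sin(360°/32) = 38.24 mm²); Keeping only the common overlap: the r=3.5 cylinder at (-0.5, 6.5) lies inside that combined region, so the common part is the r=3.5 cylinder at (-0.5, 6.5) itself — area = 38.24 mm². So its area = 38.24 mm². Layer 47 (z = 11.75): the cube (footprint 29.5×15.5) is included at this height (area 457.25 mm²); the cylinder at (-4, 4.5) is not intersected at this z (z outside [15, 34]); the cone at (-3, 14.5) does not reach this height (z outside [16.5, 21]); the r=7 cylinder at (14.5, -1) contributes a regular 32-gon of circumradius 7 (area = (32/2)·7.000²·sin(360°/32) = 152.95 mm²); Combining (union): the regions partially overlap — summed areas 610.20 mm² minus the doubly-counted overlap 62.57 mm² gives 547.63 mm² — area = 547.63 mm²; the cylinder at (-0.5, 6.5): section is a regular 32-gon, circumradius r=3.5 (area = (32/2)·3.500²·sin(360°/32) = 38.24 mm²); After intersecting: the r=3.5 cylinder at (-0.5, 6.5) partially overlaps that combined region; clipping to the common part keeps 15.64 mm² — area = 15.64 mm². So its area = 15.64 mm². Layer 71 is larger (38.24 vs 15.64 mm²).

layer 71 (z = 17.75 mm)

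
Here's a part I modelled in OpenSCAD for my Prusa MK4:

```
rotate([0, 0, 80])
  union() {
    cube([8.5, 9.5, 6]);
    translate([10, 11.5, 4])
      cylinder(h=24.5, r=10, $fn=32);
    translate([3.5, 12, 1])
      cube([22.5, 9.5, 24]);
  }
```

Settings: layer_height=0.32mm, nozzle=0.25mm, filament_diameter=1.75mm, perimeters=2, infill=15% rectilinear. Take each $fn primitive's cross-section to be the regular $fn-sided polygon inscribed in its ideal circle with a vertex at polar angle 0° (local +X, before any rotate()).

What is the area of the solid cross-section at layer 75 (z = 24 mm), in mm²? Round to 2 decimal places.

At z = 24 mm: the cube is absent (z outside [0, 6]); the cylinder at (10, 11.5): section is a regular 32-gon, circumradius r=10 (area = (32/2)·10.000²·sin(360°/32) = 312.14 mm²); the 22.5×9.5 cube at (3.5, 12) contributes its full rectangle (area 213.75 mm²); Merging all regions: the regions partially overlap — summed areas 525.89 mm² minus the doubly-counted overlap 129.64 mm² gives 396.25 mm² — area = 396.25 mm²; (whole slice rotated 80° about Z — lengths, areas and connectivity unchanged). Overall, the cross-section is a single solid region. Net area = 396.25 mm².

396.25 mm²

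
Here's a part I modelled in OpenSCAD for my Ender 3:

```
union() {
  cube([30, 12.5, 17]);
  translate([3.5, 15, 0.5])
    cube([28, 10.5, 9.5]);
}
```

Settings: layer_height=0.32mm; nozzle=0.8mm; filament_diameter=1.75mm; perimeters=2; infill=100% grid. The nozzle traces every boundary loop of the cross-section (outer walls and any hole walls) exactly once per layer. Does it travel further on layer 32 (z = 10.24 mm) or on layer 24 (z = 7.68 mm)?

layer 24 (z = 7.68 mm)

Layer 32 (z = 10.24): the 30×12.5 cube contributes its full rectangle (perimeter 85.00 mm); the cube at (3.5, 15) is not intersected at this z (z outside [0.5, 10]); Taking the union: only the 30×12.5 cube is present, so the union is just that shape — boundary = 85.00 mm. So its perimeter = 85.00 mm. Layer 24 (z = 7.68): the 30×12.5 cube contributes its full rectangle (perimeter 85.00 mm); the cube at (3.5, 15) (footprint 28×10.5) is included at this height (perimeter 77.00 mm); Combining (union): the 2 present regions are separate (no shared area or edge), so areas and boundary lengths simply add and each stays a separate island — boundary = 162.00 mm. So its perimeter = 162.00 mm. Layer 24 is larger (162.00 vs 85.00 mm).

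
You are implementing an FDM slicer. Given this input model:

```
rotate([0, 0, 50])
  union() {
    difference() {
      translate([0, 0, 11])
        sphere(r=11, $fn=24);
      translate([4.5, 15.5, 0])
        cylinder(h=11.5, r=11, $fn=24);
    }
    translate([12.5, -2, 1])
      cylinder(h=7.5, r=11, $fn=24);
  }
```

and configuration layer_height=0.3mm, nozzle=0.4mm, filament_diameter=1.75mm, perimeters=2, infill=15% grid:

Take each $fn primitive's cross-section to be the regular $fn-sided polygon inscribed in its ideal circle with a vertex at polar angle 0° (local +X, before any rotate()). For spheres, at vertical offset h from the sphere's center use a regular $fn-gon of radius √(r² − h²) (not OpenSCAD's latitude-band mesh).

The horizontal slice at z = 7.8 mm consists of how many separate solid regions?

At z = 7.8 mm: the sphere: section is a regular 24-gon, circumradius = √(r²−h²) = √(11²−3.2²) = 10.524; the cylinder at (4.5, 15.5): section is a regular 24-gon, circumradius r=11; Subtracting the remaining from the first: starting from the r=11 sphere, the r=11 cylinder at (4.5, 15.5) partially overlaps it — only the 50.58 mm² overlap (of its 375.81 mm²) is removed, clipping the outline — 1 connected region; the r=11 cylinder at (12.5, -2) gives a regular 24-gon of circumradius 11 (constant along its height); Merging all regions: the regions partially overlap (shared area 97.40 mm²), so overlapping operands fuse into one piece — 1 connected region; (rotated 50° about Z; rotation is an isometry so areas/perimeters/island counts are preserved). The result has 1 disconnected region.

1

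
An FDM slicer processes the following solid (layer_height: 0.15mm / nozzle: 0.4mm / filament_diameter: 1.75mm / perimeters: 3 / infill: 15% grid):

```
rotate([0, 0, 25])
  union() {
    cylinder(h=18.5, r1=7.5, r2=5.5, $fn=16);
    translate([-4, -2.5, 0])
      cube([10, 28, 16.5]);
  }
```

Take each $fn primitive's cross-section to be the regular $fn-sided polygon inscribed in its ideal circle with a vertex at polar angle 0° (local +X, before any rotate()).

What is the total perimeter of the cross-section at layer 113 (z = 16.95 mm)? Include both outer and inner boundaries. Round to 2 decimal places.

35.38 mm

At z = 16.95 mm: the cone contributes a regular 16-gon of circumradius 5.668 (interpolated between r1=7.5 and r2=5.5 at t=0.916) (perimeter = 2·16·5.668·sin(180°/16) = 35.38 mm); the cube at (-4, -2.5) does not reach this height (z outside [0, 16.5]); Merging all regions: only the cone is present, so the union is just that shape — boundary = 35.38 mm; (whole slice rotated 25° about Z — lengths, areas and connectivity unchanged). Overall, the cross-section is a single solid region. Total boundary length (outer) = 35.38 mm.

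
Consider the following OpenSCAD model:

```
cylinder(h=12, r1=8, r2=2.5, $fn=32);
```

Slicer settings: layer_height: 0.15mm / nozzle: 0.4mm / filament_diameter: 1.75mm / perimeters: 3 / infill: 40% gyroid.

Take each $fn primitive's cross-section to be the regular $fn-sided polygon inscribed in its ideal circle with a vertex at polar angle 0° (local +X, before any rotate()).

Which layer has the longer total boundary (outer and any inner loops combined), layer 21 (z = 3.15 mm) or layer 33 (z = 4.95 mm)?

layer 21 (z = 3.15 mm)

Layer 21 (z = 3.15): the cone (r1=8→r2=2.5) has section circumradius 6.556 here — a regular 32-gon (perimeter = 2·32·6.556·sin(180°/32) = 41.13 mm). So its perimeter = 41.13 mm. Layer 33 (z = 4.95): the cone: at t=0.413 of its height the radius interpolates to r₁+(r₂−r₁)t = 5.731, giving a regular 32-gon of that circumradius (perimeter = 2·32·5.731·sin(180°/32) = 35.95 mm). So its perimeter = 35.95 mm. Layer 21 is larger (41.13 vs 35.95 mm).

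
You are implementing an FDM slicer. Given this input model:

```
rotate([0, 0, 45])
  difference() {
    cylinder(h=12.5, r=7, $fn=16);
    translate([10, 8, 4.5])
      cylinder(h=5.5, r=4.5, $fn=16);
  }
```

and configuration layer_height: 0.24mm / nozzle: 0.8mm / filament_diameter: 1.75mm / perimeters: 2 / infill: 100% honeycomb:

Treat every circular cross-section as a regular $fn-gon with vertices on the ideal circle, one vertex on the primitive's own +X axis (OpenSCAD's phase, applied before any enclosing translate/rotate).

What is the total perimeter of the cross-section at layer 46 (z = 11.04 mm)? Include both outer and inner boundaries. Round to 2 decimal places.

At z = 11.04 mm: the r=7 cylinder gives a regular 16-gon of circumradius 7 (constant along its height) (perimeter = 2·16·7.000·sin(180°/16) = 43.70 mm); the cylinder at (10, 8) does not reach this height (z outside [4.5, 10]); After the difference (first − rest): none of the subtracted shapes is present at this height, so the r=7 cylinder is unchanged — boundary = 43.70 mm; (whole slice rotated 45° about Z — lengths, areas and connectivity unchanged). Overall, the cross-section is a single solid region. Total boundary length (outer) = 43.70 mm.

43.70 mm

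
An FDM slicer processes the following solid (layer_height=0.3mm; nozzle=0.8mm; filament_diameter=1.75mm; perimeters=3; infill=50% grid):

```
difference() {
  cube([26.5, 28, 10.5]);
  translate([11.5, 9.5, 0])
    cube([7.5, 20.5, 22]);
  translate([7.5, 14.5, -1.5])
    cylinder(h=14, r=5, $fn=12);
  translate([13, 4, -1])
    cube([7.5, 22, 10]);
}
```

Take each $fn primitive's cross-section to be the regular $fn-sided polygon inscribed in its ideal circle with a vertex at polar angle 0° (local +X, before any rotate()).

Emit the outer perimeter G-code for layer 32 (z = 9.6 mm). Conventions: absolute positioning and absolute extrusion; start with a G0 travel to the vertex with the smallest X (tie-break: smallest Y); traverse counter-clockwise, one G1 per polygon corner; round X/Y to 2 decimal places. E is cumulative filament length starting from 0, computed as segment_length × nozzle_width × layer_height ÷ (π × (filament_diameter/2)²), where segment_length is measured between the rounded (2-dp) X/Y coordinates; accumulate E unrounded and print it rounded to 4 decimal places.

G0 X0.00 Y0.00 Z9.60
G1 X26.50 Y0.00 E2.6442
G1 X26.50 Y28.00 E5.4380
G1 X19.00 Y28.00 E6.1864
G1 X19.00 Y9.50 E8.0323
G1 X11.50 Y9.50 E8.7807
G1 X11.50 Y11.67 E8.9972
G1 X10.00 Y10.17 E9.2089
G1 X7.50 Y9.50 E9.4671
G1 X5.00 Y10.17 E9.7254
G1 X3.17 Y12.00 E9.9836
G1 X2.50 Y14.50 E10.2419
G1 X3.17 Y17.00 E10.5001
G1 X5.00 Y18.83 E10.7583
G1 X7.50 Y19.50 E11.0166
G1 X10.00 Y18.83 E11.2749
G1 X11.50 Y17.33 E11.4865
G1 X11.50 Y28.00 E12.5512
G1 X0.00 Y28.00 E13.6987
G1 X0.00 Y0.00 E16.4925

At z = 9.6 mm: the cube (footprint 26.5×28) is included at this height; the 7.5×20.5 cube at (11.5, 9.5) contributes its full rectangle; the cylinder at (7.5, 14.5): section is a regular 12-gon, circumradius r=5; the cube at (13, 4) does not reach this height (z outside [-1, 9]); After the difference (first − rest): starting from the 26.5×28 cube, the 7.5×20.5 cube at (11.5, 9.5) partially overlaps it — only the 138.75 mm² overlap (of its 153.75 mm²) is removed, clipping the outline; the r=5 cylinder at (7.5, 14.5) partially overlaps it — only the 71.57 mm² overlap (of its 75.00 mm²) is removed, clipping the outline — 1 connected region. The outline is a single polygon with 19 vertices. Extrusion per mm of travel: 0.8 × 0.3 / (π × 0.875²) = 0.099780. Accumulating E over each segment gives final E = 16.4925.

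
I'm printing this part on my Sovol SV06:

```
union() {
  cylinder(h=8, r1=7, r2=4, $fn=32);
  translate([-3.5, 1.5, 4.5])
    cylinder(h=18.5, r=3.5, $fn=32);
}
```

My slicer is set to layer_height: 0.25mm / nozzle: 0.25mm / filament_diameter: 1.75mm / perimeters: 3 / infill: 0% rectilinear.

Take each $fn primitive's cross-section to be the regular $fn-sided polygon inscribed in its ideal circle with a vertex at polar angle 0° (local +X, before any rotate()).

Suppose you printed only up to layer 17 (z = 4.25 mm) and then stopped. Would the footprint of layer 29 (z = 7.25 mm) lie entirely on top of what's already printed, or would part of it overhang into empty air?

Compare the two slices. At z = 4.25: the cone: at t=0.531 of its height the radius interpolates to r₁+(r₂−r₁)t = 5.406, giving a regular 32-gon of that circumradius (area = (32/2)·5.406²·sin(360°/32) = 91.23 mm²); the cylinder at (-3.5, 1.5) does not reach this height (z outside [4.5, 23]); Combining (union): only the cone is present, so the union is just that shape — area = 91.23 mm². At z = 7.25: the cone (r1=7→r2=4) has section circumradius 4.281 here — a regular 32-gon (area = (32/2)·4.281²·sin(360°/32) = 57.21 mm²); the r=3.5 cylinder at (-3.5, 1.5) contributes a regular 32-gon of circumradius 3.5 (area = (32/2)·3.500²·sin(360°/32) = 38.24 mm²); Merging all regions: the regions partially overlap — summed areas 95.45 mm² minus the doubly-counted overlap 18.73 mm² gives 76.72 mm² — area = 76.72 mm². Checking containment: at z = 7.25 the cross-section extends beyond the z = 4.25 cross-section by about 10.91 mm².

part overhangs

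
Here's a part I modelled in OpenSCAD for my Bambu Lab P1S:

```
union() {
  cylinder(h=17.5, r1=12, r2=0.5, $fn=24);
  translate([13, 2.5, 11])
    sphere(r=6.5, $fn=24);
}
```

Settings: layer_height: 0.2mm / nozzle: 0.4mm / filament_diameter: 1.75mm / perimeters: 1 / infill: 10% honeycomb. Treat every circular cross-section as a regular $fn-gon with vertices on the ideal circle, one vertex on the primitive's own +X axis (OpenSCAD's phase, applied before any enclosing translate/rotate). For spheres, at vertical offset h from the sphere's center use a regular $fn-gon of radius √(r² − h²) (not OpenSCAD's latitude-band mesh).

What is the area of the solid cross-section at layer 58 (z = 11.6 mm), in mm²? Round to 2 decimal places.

189.61 mm²

At z = 11.6 mm: the cone contributes a regular 24-gon of circumradius 4.377 (interpolated between r1=12 and r2=0.5 at t=0.663) (area = (24/2)·4.377²·sin(360°/24) = 59.51 mm²); the r=6.5 sphere at (13, 2.5) contributes a regular 24-gon of circumradius √(6.5²−0.6²) = 6.472 (area = (24/2)·6.472²·sin(360°/24) = 130.10 mm²); Combining (union): the 2 present regions are separate (no shared area or edge), so areas and boundary lengths simply add and each stays a separate island — area = 189.61 mm². Overall, the cross-section has 2 separate islands. Net area = 189.61 mm².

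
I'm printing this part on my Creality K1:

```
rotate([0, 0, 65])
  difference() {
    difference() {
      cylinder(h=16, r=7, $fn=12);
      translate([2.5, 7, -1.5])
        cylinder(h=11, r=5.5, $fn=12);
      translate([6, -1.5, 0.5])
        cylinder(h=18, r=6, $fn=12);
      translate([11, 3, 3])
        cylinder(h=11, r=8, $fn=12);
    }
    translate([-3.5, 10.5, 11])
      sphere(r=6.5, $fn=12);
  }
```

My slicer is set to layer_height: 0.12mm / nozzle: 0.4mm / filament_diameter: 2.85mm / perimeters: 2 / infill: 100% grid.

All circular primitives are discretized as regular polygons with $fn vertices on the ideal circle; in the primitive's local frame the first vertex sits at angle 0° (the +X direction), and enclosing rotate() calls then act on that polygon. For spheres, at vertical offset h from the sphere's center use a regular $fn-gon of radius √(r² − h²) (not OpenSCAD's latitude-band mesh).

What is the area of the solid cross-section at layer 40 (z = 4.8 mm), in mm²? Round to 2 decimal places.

71.78 mm²

At z = 4.8 mm: the r=7 cylinder contributes a regular 12-gon of circumradius 7 (area = (12/2)·7.000²·sin(360°/12) = 147.00 mm²); the r=5.5 cylinder at (2.5, 7) gives a regular 12-gon of circumradius 5.5 (constant along its height) (area = (12/2)·5.500²·sin(360°/12) = 90.75 mm²); the r=6 cylinder at (6, -1.5) contributes a regular 12-gon of circumradius 6 (area = (12/2)·6.000²·sin(360°/12) = 108.00 mm²); the r=8 cylinder at (11, 3) contributes a regular 12-gon of circumradius 8 (area = (12/2)·8.000²·sin(360°/12) = 192.00 mm²); Subtracting the remaining from the first: starting from the r=7 cylinder (147.00 mm²), the r=5.5 cylinder at (2.5, 7) partially overlaps it — only the 31.91 mm² overlap (of its 90.75 mm²) is removed, clipping the outline; the r=6 cylinder at (6, -1.5) partially overlaps it — only the 43.32 mm² overlap (of its 108.00 mm²) is removed, clipping the outline; the r=8 cylinder at (11, 3) misses the remaining region (no effect) — area = 71.78 mm²; the sphere at (-3.5, 10.5): section is a regular 12-gon, circumradius = √(r²−h²) = √(6.5²−6.2²) = 1.952 (area = (12/2)·1.952²·sin(360°/12) = 11.43 mm²); Taking the first minus the rest: starting from the result so far (71.78 mm²), the r=6.5 sphere at (-3.5, 10.5) misses the remaining region (no effect) — area = 71.78 mm²; (rotated 65° about Z; rotation is an isometry so areas/perimeters/island counts are preserved). Overall, the cross-section is a single solid region. Net area = 71.78 mm².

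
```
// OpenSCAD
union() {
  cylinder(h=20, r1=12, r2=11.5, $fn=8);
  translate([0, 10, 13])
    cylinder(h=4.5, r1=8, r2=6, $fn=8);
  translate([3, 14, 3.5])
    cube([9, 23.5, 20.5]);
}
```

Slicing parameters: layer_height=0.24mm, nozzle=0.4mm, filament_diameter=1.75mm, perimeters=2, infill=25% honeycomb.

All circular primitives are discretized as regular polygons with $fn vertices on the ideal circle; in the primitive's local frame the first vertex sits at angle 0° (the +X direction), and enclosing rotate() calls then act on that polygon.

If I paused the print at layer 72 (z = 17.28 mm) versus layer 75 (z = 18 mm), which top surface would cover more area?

layer 72 (z = 17.28 mm)

Layer 72 (z = 17.28): the cone (r1=12→r2=11.5) has section circumradius 11.568 here — a regular 8-gon (area = (8/2)·11.568²·sin(360°/8) = 378.50 mm²); the cone at (0, 10): at t=0.951 of its height the radius interpolates to r₁+(r₂−r₁)t = 6.098, giving a regular 8-gon of that circumradius (area = (8/2)·6.098²·sin(360°/8) = 105.17 mm²); the 9×23.5 cube at (3, 14) contributes its full rectangle (area 211.50 mm²); Merging all regions: the regions partially overlap — summed areas 695.17 mm² minus the doubly-counted overlap 57.42 mm² gives 637.75 mm² — area = 637.75 mm². So its area = 637.75 mm². Layer 75 (z = 18): the cone: at t=0.900 of its height the radius interpolates to r₁+(r₂−r₁)t = 11.550, giving a regular 8-gon of that circumradius (area = (8/2)·11.550²·sin(360°/8) = 377.32 mm²); the cone at (0, 10) is not intersected at this z (z outside [13, 17.5]); the 9×23.5 cube at (3, 14) contributes its full rectangle (area 211.50 mm²); Taking the union: the 2 present regions are separate (no shared area or edge), so areas and boundary lengths simply add and each stays a separate island — area = 588.82 mm². So its area = 588.82 mm². Layer 72 is larger (637.75 vs 588.82 mm²).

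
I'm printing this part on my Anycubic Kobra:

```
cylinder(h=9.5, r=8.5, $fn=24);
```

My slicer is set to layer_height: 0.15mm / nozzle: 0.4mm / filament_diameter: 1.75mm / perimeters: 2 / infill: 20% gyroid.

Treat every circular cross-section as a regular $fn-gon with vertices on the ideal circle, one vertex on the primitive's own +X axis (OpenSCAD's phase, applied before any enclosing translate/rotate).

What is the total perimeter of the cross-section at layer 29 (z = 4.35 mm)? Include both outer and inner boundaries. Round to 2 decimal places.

53.25 mm

At z = 4.35 mm: the cylinder: section is a regular 24-gon, circumradius r=8.5 (perimeter = 2·24·8.500·sin(180°/24) = 53.25 mm). Overall, the cross-section is a single solid region. Total boundary length (outer) = 53.25 mm.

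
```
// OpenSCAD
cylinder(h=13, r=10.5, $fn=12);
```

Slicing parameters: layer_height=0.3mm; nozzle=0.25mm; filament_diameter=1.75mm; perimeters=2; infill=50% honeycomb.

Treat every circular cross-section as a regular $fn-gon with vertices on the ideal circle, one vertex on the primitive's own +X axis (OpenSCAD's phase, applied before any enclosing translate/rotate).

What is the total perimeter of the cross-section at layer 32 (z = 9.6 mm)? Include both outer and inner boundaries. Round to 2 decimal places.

At z = 9.6 mm: the r=10.5 cylinder contributes a regular 12-gon of circumradius 10.5 (perimeter = 2·12·10.500·sin(180°/12) = 65.22 mm). Overall, the cross-section is a single solid region. Total boundary length (outer) = 65.22 mm.

65.22 mm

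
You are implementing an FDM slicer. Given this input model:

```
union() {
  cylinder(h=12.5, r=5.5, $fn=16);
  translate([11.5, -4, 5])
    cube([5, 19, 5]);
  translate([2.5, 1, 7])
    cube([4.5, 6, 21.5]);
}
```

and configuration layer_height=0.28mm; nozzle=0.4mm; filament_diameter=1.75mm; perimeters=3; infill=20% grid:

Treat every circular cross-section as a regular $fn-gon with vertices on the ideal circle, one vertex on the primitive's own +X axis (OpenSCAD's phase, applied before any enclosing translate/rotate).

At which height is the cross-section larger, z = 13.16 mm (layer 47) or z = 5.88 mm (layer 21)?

Layer 47 (z = 13.16): the cylinder does not reach this height (z outside [0, 12.5]); the cube at (11.5, -4) is absent (z outside [5, 10]); the cube at (2.5, 1) (footprint 4.5×6) is included at this height (area 27.00 mm²); Taking the union: only the 4.5×6 cube at (2.5, 1) is present, so the union is just that shape — area = 27.00 mm². So its area = 27.00 mm². Layer 21 (z = 5.88): the r=5.5 cylinder contributes a regular 16-gon of circumradius 5.5 (area = (16/2)·5.500²·sin(360°/16) = 92.61 mm²); the cube at (11.5, -4) is present — its section is the full 5×19 rectangle (area 95.00 mm²); the cube at (2.5, 1) is not intersected at this z (z outside [7, 28.5]); Merging all regions: the 2 present regions are separate (no shared area or edge), so areas and boundary lengths simply add and each stays a separate island — area = 187.61 mm². So its area = 187.61 mm². Layer 21 is larger (187.61 vs 27.00 mm²).

layer 21 (z = 5.88 mm)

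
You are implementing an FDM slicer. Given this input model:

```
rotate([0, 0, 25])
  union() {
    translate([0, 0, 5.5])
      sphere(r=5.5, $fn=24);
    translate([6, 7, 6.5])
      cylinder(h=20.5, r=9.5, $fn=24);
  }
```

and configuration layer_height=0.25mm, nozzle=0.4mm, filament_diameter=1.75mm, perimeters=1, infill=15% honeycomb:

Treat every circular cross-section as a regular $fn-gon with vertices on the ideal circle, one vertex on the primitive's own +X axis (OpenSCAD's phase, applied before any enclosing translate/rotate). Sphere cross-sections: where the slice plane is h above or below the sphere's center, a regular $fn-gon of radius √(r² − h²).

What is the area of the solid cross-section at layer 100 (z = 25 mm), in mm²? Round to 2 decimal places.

At z = 25 mm: the sphere is not intersected at this z (|z−center|=19.500 > r=5.5); the r=9.5 cylinder at (6, 7) contributes a regular 24-gon of circumradius 9.5 (area = (24/2)·9.500²·sin(360°/24) = 280.30 mm²); Taking the union: only the r=9.5 cylinder at (6, 7) is present, so the union is just that shape — area = 280.30 mm²; (rotated 25° about Z; rotation is an isometry so areas/perimeters/island counts are preserved). Overall, the cross-section is a single solid region. Net area = 280.30 mm².

280.30 mm²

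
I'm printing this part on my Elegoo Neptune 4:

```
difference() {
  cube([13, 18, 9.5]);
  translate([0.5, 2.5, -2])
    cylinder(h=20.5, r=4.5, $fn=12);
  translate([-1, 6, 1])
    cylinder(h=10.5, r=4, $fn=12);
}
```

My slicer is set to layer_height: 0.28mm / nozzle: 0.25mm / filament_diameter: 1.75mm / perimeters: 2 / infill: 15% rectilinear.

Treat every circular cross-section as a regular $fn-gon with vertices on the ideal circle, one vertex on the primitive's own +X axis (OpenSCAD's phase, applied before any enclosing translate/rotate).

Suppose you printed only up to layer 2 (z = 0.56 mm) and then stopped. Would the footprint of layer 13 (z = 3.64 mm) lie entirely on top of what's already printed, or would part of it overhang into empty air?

Compare the two slices. At z = 0.56: the cube (footprint 13×18) is included at this height (area 234.00 mm²); the cylinder at (0.5, 2.5): section is a regular 12-gon, circumradius r=4.5 (area = (12/2)·4.500²·sin(360°/12) = 60.75 mm²); the cylinder at (-1, 6) does not reach this height (z outside [1, 11.5]); Taking the first minus the rest: starting from the 13×18 cube (234.00 mm²), the r=4.5 cylinder at (0.5, 2.5) partially overlaps it — only the 29.04 mm² overlap (of its 60.75 mm²) is removed, clipping the outline — area = 204.96 mm². At z = 3.64: the 13×18 cube contributes its full rectangle (area 234.00 mm²); the r=4.5 cylinder at (0.5, 2.5) gives a regular 12-gon of circumradius 4.5 (constant along its height) (area = (12/2)·4.500²·sin(360°/12) = 60.75 mm²); the cylinder at (-1, 6): section is a regular 12-gon, circumradius r=4 (area = (12/2)·4.000²·sin(360°/12) = 48.00 mm²); Taking the first minus the rest: starting from the 13×18 cube (234.00 mm²), the r=4.5 cylinder at (0.5, 2.5) partially overlaps it — only the 29.04 mm² overlap (of its 60.75 mm²) is removed, clipping the outline; the r=4 cylinder at (-1, 6) partially overlaps it — only the 6.03 mm² overlap (of its 48.00 mm²) is removed, clipping the outline — area = 198.92 mm². Checking containment: the cross-section at z = 3.64 is a subset of the cross-section at z = 0.56.

entirely on top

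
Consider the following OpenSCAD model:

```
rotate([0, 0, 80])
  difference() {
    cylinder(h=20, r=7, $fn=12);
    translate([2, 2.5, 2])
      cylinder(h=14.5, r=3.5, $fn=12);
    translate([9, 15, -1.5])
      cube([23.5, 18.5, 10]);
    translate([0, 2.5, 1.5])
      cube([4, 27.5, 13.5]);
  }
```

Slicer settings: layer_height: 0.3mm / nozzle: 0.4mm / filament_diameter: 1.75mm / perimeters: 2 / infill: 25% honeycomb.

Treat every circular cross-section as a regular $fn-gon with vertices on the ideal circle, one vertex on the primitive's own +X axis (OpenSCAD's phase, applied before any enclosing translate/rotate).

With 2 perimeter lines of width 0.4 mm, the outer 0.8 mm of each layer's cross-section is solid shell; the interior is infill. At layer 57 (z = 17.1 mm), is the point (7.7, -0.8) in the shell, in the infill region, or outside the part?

At z = 17.1 mm: the r=7 cylinder contributes a regular 12-gon of circumradius 7; the cylinder at (2, 2.5) is absent (z outside [2, 16.5]); the cube at (9, 15) does not reach this height (z outside [-1.5, 8.5]); the cube at (0, 2.5) does not reach this height (z outside [1.5, 15]); Taking the first minus the rest: none of the subtracted shapes is present at this height, so the r=7 cylinder is unchanged — 1 connected region; (whole slice rotated 80° about Z — lengths, areas and connectivity unchanged). Overall, the cross-section is a single solid region. Undo the 80° rotation: the query point maps to (0.549, -7.722) in the un-rotated model frame. The nearest boundary edge runs (-0.00, -7.00)→(3.50, -6.06); distance from the point to it = 0.84 mm. The point is not inside any of the regions above, so it lies outside the cross-section (0.84 mm from the nearest boundary).

outside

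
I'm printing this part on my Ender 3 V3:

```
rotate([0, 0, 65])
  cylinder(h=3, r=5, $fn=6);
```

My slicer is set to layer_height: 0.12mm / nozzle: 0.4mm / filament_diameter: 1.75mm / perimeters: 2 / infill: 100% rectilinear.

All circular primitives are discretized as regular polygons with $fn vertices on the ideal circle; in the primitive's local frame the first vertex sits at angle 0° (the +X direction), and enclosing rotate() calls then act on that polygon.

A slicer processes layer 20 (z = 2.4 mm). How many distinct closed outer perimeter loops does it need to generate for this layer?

At z = 2.4 mm: the r=5 cylinder contributes a regular 6-gon of circumradius 5; (rotated 65° about Z; rotation is an isometry so areas/perimeters/island counts are preserved). The result has 1 disconnected region.

1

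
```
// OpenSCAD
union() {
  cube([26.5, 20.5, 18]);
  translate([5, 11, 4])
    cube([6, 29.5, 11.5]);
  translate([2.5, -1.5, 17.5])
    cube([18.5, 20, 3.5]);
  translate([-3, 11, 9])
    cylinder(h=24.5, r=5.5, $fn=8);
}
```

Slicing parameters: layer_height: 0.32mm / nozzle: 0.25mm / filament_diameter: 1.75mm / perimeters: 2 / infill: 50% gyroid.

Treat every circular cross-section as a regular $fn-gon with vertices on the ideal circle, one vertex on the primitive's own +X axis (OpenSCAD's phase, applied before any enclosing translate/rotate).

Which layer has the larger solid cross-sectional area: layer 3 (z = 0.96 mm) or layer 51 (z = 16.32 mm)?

layer 51 (z = 16.32 mm)

Layer 3 (z = 0.96): the cube (footprint 26.5×20.5) is included at this height (area 543.25 mm²); the cube at (5, 11) is absent (z outside [4, 15.5]); the cube at (2.5, -1.5) is absent (z outside [17.5, 21]); the cylinder at (-3, 11) is absent (z outside [9, 33.5]); Taking the union: only the 26.5×20.5 cube is present, so the union is just that shape — area = 543.25 mm². So its area = 543.25 mm². Layer 51 (z = 16.32): the cube is present — its section is the full 26.5×20.5 rectangle (area 543.25 mm²); the cube at (5, 11) does not reach this height (z outside [4, 15.5]); the cube at (2.5, -1.5) does not reach this height (z outside [17.5, 21]); the r=5.5 cylinder at (-3, 11) contributes a regular 8-gon of circumradius 5.5 (area = (8/2)·5.500²·sin(360°/8) = 85.56 mm²); Combining (union): the regions partially overlap — summed areas 628.81 mm² minus the doubly-counted overlap 13.51 mm² gives 615.30 mm² — area = 615.30 mm². So its area = 615.30 mm². Layer 51 is larger (615.30 vs 543.25 mm²).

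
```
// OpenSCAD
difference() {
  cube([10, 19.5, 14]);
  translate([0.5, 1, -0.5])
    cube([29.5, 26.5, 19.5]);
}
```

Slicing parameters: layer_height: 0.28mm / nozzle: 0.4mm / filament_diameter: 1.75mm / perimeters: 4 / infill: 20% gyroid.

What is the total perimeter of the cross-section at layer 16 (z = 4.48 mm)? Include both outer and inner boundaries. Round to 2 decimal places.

59.00 mm

At z = 4.48 mm: the 10×19.5 cube contributes its full rectangle (perimeter 59.00 mm); the cube at (0.5, 1) is present — its section is the full 29.5×26.5 rectangle (perimeter 112.00 mm); After the difference (first − rest): starting from the 10×19.5 cube, the 29.5×26.5 cube at (0.5, 1) partially overlaps it — only the 175.75 mm² overlap (of its 781.75 mm²) is removed, clipping the outline — boundary = 59.00 mm. Overall, the cross-section is a single solid region. Total boundary length (outer) = 59.00 mm.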